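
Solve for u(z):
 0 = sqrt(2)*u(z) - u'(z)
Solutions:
 u(z) = C1*exp(sqrt(2)*z)


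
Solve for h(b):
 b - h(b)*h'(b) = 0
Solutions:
 h(b) = -sqrt(C1 + b^2)
 h(b) = sqrt(C1 + b^2)


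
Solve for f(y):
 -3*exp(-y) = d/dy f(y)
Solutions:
 f(y) = C1 + 3*exp(-y)


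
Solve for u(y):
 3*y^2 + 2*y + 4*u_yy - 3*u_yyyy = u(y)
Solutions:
 u(y) = C1*exp(-y) + C2*exp(y) + C3*exp(-sqrt(3)*y/3) + C4*exp(sqrt(3)*y/3) + 3*y^2 + 2*y + 24


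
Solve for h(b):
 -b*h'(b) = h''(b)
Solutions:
 h(b) = C1 + C2*erf(sqrt(2)*b/2)


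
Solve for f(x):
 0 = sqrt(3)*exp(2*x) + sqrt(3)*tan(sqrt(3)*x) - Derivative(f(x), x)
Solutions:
 f(x) = C1 + sqrt(3)*exp(2*x)/2 - log(cos(sqrt(3)*x))


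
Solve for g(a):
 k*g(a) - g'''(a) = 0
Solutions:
 g(a) = C1*exp(a*k^(1/3)) + C2*exp(a*k^(1/3)*(-1 + sqrt(3)*I)/2) + C3*exp(-a*k^(1/3)*(1 + sqrt(3)*I)/2)


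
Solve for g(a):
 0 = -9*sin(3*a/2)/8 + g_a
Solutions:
 g(a) = C1 - 3*cos(3*a/2)/4


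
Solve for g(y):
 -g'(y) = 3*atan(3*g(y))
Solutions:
 Integral(1/atan(3*_y), (_y, g(y))) = C1 - 3*y


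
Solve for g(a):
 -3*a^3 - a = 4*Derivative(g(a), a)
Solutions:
 g(a) = C1 - 3*a^4/16 - a^2/8


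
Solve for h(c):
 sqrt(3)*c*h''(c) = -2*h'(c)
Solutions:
 h(c) = C1 + C2*c^(1 - 2*sqrt(3)/3)


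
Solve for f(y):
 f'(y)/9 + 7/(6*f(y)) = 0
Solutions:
 f(y) = -sqrt(C1 - 21*y)
 f(y) = sqrt(C1 - 21*y)


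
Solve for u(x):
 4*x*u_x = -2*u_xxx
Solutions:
 u(x) = C1 + Integral(C2*airyai(-2^(1/3)*x) + C3*airybi(-2^(1/3)*x), x)


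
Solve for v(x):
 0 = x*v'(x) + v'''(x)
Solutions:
 v(x) = C1 + Integral(C2*airyai(-x) + C3*airybi(-x), x)


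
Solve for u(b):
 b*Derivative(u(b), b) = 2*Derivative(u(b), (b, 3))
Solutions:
 u(b) = C1 + Integral(C2*airyai(2^(2/3)*b/2) + C3*airybi(2^(2/3)*b/2), b)


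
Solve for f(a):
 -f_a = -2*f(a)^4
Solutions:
 f(a) = (-1/(C1 + 6*a))^(1/3)
 f(a) = (-1/(C1 + 2*a))^(1/3)*(-3^(2/3) - 3*3^(1/6)*I)/6
 f(a) = (-1/(C1 + 2*a))^(1/3)*(-3^(2/3) + 3*3^(1/6)*I)/6


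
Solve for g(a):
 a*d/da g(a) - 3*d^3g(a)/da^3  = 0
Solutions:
 g(a) = C1 + Integral(C2*airyai(3^(2/3)*a/3) + C3*airybi(3^(2/3)*a/3), a)


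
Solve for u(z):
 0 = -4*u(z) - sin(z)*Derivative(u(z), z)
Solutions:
 u(z) = C1*(cos(z)^2 + 2*cos(z) + 1)/(cos(z)^2 - 2*cos(z) + 1)


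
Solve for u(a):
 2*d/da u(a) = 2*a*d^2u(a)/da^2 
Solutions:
 u(a) = C1 + C2*a^2


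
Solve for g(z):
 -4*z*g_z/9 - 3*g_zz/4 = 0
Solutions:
 g(z) = C1 + C2*erf(2*sqrt(6)*z/9)


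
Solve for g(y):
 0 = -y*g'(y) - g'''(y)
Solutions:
 g(y) = C1 + Integral(C2*airyai(-y) + C3*airybi(-y), y)


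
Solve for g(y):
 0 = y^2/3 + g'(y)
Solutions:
 g(y) = C1 - y^3/9


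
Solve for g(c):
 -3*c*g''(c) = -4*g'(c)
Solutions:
 g(c) = C1 + C2*c^(7/3)


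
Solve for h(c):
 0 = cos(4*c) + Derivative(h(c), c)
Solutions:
 h(c) = C1 - sin(4*c)/4


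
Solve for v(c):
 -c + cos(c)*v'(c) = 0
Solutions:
 v(c) = C1 + Integral(c/cos(c), c)


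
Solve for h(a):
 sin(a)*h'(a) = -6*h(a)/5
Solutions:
 h(a) = C1*(cos(a) + 1)^(3/5)/(cos(a) - 1)^(3/5)


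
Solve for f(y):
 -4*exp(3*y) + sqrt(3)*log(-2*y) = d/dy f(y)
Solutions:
 f(y) = C1 + sqrt(3)*y*log(-y) + sqrt(3)*y*(-1 + log(2)) - 4*exp(3*y)/3


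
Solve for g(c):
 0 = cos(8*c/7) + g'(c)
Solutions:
 g(c) = C1 - 7*sin(8*c/7)/8


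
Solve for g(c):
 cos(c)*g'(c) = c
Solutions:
 g(c) = C1 + Integral(c/cos(c), c)


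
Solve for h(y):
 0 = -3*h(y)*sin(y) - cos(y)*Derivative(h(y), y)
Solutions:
 h(y) = C1*cos(y)^3


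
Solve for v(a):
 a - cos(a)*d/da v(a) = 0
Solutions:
 v(a) = C1 + Integral(a/cos(a), a)


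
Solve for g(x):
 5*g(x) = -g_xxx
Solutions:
 g(x) = C3*exp(-5^(1/3)*x) + (C1*sin(sqrt(3)*5^(1/3)*x/2) + C2*cos(sqrt(3)*5^(1/3)*x/2))*exp(5^(1/3)*x/2)


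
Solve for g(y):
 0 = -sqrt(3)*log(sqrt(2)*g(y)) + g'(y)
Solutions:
 -2*sqrt(3)*Integral(1/(2*log(_y) + log(2)), (_y, g(y)))/3 = C1 - y


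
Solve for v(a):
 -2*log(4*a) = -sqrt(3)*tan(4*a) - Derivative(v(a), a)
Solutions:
 v(a) = C1 + 2*a*log(a) - 2*a + 4*a*log(2) + sqrt(3)*log(cos(4*a))/4


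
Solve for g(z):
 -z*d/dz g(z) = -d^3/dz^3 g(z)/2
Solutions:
 g(z) = C1 + Integral(C2*airyai(2^(1/3)*z) + C3*airybi(2^(1/3)*z), z)


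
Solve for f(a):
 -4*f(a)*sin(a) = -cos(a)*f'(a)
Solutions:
 f(a) = C1/cos(a)^4


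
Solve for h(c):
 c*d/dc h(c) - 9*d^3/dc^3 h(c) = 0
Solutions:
 h(c) = C1 + Integral(C2*airyai(3^(1/3)*c/3) + C3*airybi(3^(1/3)*c/3), c)


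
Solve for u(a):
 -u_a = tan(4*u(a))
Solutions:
 u(a) = -asin(C1*exp(-4*a))/4 + pi/4
 u(a) = asin(C1*exp(-4*a))/4


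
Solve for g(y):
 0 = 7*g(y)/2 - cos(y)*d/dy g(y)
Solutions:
 g(y) = C1*(sin(y) + 1)^(7/4)/(sin(y) - 1)^(7/4)


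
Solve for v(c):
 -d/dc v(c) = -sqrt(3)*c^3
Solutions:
 v(c) = C1 + sqrt(3)*c^4/4


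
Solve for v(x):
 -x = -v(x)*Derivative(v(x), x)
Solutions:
 v(x) = -sqrt(C1 + x^2)
 v(x) = sqrt(C1 + x^2)


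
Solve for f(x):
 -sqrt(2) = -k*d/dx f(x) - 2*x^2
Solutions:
 f(x) = C1 - 2*x^3/(3*k) + sqrt(2)*x/k


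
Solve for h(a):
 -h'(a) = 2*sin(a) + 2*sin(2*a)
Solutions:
 h(a) = C1 + 2*cos(a) + cos(2*a)


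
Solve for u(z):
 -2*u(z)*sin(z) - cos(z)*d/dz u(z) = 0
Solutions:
 u(z) = C1*cos(z)^2


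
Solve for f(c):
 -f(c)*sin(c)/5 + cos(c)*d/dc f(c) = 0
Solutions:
 f(c) = C1/cos(c)^(1/5)


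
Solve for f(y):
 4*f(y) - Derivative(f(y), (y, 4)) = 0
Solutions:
 f(y) = C1*exp(-sqrt(2)*y) + C2*exp(sqrt(2)*y) + C3*sin(sqrt(2)*y) + C4*cos(sqrt(2)*y)


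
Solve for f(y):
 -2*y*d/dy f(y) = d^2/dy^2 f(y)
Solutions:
 f(y) = C1 + C2*erf(y)


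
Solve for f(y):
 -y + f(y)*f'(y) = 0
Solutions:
 f(y) = -sqrt(C1 + y^2)
 f(y) = sqrt(C1 + y^2)


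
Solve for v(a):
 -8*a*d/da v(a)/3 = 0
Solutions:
 v(a) = C1


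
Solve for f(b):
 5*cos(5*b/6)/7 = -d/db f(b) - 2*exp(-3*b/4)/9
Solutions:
 f(b) = C1 - 6*sin(5*b/6)/7 + 8*exp(-3*b/4)/27


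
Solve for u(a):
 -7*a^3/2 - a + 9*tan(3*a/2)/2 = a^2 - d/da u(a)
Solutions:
 u(a) = C1 + 7*a^4/8 + a^3/3 + a^2/2 + 3*log(cos(3*a/2))


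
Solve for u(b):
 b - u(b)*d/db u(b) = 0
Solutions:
 u(b) = -sqrt(C1 + b^2)
 u(b) = sqrt(C1 + b^2)


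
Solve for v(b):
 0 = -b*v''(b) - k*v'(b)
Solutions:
 v(b) = C1 + b^(1 - re(k))*(C2*sin(log(b)*Abs(im(k))) + C3*cos(log(b)*im(k)))


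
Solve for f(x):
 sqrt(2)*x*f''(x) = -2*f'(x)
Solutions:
 f(x) = C1 + C2*x^(1 - sqrt(2))


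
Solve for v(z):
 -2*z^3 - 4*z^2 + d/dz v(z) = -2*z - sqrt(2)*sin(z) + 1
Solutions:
 v(z) = C1 + z^4/2 + 4*z^3/3 - z^2 + z + sqrt(2)*cos(z)


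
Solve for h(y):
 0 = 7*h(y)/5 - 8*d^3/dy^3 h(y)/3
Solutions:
 h(y) = C3*exp(21^(1/3)*5^(2/3)*y/10) + (C1*sin(3^(5/6)*5^(2/3)*7^(1/3)*y/20) + C2*cos(3^(5/6)*5^(2/3)*7^(1/3)*y/20))*exp(-21^(1/3)*5^(2/3)*y/20)


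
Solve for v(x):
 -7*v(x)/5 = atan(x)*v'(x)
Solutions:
 v(x) = C1*exp(-7*Integral(1/atan(x), x)/5)


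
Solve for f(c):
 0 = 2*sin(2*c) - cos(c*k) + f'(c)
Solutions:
 f(c) = C1 + cos(2*c) + sin(c*k)/k


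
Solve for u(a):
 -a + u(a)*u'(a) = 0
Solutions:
 u(a) = -sqrt(C1 + a^2)
 u(a) = sqrt(C1 + a^2)


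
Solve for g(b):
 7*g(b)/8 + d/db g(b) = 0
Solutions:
 g(b) = C1*exp(-7*b/8)


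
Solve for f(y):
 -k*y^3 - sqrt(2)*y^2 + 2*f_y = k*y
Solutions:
 f(y) = C1 + k*y^4/8 + k*y^2/4 + sqrt(2)*y^3/6


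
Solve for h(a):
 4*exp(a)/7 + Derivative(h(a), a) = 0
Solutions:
 h(a) = C1 - 4*exp(a)/7


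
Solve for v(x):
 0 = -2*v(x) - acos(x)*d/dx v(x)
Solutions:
 v(x) = C1*exp(-2*Integral(1/acos(x), x))


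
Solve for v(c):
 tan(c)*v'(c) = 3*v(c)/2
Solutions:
 v(c) = C1*sin(c)^(3/2)


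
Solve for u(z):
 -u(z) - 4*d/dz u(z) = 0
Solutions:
 u(z) = C1*exp(-z/4)


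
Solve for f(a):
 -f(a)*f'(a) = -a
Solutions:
 f(a) = -sqrt(C1 + a^2)
 f(a) = sqrt(C1 + a^2)


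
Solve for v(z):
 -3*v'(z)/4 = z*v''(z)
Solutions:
 v(z) = C1 + C2*z^(1/4)


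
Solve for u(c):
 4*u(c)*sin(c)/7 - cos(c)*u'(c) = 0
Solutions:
 u(c) = C1/cos(c)^(4/7)


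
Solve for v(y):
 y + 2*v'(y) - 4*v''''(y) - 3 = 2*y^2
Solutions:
 v(y) = C1 + C4*exp(2^(2/3)*y/2) + y^3/3 - y^2/4 + 3*y/2 + (C2*sin(2^(2/3)*sqrt(3)*y/4) + C3*cos(2^(2/3)*sqrt(3)*y/4))*exp(-2^(2/3)*y/4)


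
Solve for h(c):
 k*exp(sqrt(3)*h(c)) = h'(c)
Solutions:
 h(c) = sqrt(3)*(2*log(-1/(C1 + c*k)) - log(3))/6


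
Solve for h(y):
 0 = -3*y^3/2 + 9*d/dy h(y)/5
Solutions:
 h(y) = C1 + 5*y^4/24


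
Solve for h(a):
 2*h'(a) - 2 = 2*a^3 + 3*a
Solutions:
 h(a) = C1 + a^4/4 + 3*a^2/4 + a


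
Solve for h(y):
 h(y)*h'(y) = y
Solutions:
 h(y) = -sqrt(C1 + y^2)
 h(y) = sqrt(C1 + y^2)


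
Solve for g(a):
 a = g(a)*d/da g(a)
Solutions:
 g(a) = -sqrt(C1 + a^2)
 g(a) = sqrt(C1 + a^2)


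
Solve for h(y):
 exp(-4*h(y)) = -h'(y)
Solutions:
 h(y) = log(-I*(C1 - 4*y)^(1/4))
 h(y) = log(I*(C1 - 4*y)^(1/4))
 h(y) = log(-(C1 - 4*y)^(1/4))
 h(y) = log(C1 - 4*y)/4


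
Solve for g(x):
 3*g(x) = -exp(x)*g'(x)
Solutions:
 g(x) = C1*exp(3*exp(-x))


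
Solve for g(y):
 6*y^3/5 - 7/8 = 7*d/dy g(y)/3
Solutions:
 g(y) = C1 + 9*y^4/70 - 3*y/8


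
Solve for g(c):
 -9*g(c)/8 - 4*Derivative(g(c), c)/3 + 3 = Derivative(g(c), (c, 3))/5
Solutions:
 g(c) = C1*exp(10^(1/3)*c*(-32*5^(1/3)/(243 + sqrt(140969))^(1/3) + 2^(1/3)*(243 + sqrt(140969))^(1/3))/24)*sin(10^(1/3)*sqrt(3)*c*(32*5^(1/3)/(243 + sqrt(140969))^(1/3) + 2^(1/3)*(243 + sqrt(140969))^(1/3))/24) + C2*exp(10^(1/3)*c*(-32*5^(1/3)/(243 + sqrt(140969))^(1/3) + 2^(1/3)*(243 + sqrt(140969))^(1/3))/24)*cos(10^(1/3)*sqrt(3)*c*(32*5^(1/3)/(243 + sqrt(140969))^(1/3) + 2^(1/3)*(243 + sqrt(140969))^(1/3))/24) + C3*exp(-10^(1/3)*c*(-32*5^(1/3)/(243 + sqrt(140969))^(1/3) + 2^(1/3)*(243 + sqrt(140969))^(1/3))/12) + 8/3


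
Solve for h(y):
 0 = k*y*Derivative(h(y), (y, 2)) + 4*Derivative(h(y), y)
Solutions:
 h(y) = C1 + y^(((re(k) - 4)*re(k) + im(k)^2)/(re(k)^2 + im(k)^2))*(C2*sin(4*log(y)*Abs(im(k))/(re(k)^2 + im(k)^2)) + C3*cos(4*log(y)*im(k)/(re(k)^2 + im(k)^2)))


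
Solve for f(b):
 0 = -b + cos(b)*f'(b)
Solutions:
 f(b) = C1 + Integral(b/cos(b), b)


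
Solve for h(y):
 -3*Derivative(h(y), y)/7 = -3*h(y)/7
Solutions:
 h(y) = C1*exp(y)


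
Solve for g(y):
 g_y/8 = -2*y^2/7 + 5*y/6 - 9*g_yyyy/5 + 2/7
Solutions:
 g(y) = C1 + C4*exp(-15^(1/3)*y/6) - 16*y^3/21 + 10*y^2/3 + 16*y/7 + (C2*sin(3^(5/6)*5^(1/3)*y/12) + C3*cos(3^(5/6)*5^(1/3)*y/12))*exp(15^(1/3)*y/12)


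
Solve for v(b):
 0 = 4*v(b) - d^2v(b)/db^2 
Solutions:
 v(b) = C1*exp(-2*b) + C2*exp(2*b)


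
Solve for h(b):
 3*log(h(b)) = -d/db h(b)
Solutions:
 li(h(b)) = C1 - 3*b


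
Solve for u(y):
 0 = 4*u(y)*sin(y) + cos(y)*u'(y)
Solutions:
 u(y) = C1*cos(y)^4


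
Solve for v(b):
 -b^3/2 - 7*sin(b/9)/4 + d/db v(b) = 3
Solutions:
 v(b) = C1 + b^4/8 + 3*b - 63*cos(b/9)/4


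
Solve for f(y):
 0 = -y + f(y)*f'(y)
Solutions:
 f(y) = -sqrt(C1 + y^2)
 f(y) = sqrt(C1 + y^2)


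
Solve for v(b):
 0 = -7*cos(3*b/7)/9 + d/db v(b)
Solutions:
 v(b) = C1 + 49*sin(3*b/7)/27


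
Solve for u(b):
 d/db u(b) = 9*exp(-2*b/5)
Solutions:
 u(b) = C1 - 45*exp(-2*b/5)/2


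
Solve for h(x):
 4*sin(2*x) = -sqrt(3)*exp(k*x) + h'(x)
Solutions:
 h(x) = C1 - 2*cos(2*x) + sqrt(3)*exp(k*x)/k


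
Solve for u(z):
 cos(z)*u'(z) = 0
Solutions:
 u(z) = C1


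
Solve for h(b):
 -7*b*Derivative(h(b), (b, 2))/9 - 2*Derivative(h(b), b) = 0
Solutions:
 h(b) = C1 + C2/b^(11/7)


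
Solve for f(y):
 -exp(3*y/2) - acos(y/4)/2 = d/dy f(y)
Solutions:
 f(y) = C1 - y*acos(y/4)/2 + sqrt(16 - y^2)/2 - 2*exp(3*y/2)/3


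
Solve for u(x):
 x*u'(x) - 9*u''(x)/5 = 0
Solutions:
 u(x) = C1 + C2*erfi(sqrt(10)*x/6)


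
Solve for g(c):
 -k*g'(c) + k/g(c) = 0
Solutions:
 g(c) = -sqrt(C1 + 2*c)
 g(c) = sqrt(C1 + 2*c)


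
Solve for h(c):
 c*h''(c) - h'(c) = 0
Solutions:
 h(c) = C1 + C2*c^2


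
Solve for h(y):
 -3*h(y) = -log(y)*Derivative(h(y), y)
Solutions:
 h(y) = C1*exp(3*li(y))


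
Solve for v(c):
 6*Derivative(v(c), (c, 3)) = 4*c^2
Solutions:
 v(c) = C1 + C2*c + C3*c^2 + c^5/90


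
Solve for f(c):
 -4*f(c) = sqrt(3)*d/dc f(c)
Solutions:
 f(c) = C1*exp(-4*sqrt(3)*c/3)


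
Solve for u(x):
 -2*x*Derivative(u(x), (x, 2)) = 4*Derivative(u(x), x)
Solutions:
 u(x) = C1 + C2/x


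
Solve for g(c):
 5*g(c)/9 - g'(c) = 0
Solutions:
 g(c) = C1*exp(5*c/9)


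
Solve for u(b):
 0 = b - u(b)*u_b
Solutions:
 u(b) = -sqrt(C1 + b^2)
 u(b) = sqrt(C1 + b^2)


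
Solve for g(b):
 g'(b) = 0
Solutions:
 g(b) = C1


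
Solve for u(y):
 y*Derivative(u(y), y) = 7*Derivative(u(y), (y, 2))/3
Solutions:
 u(y) = C1 + C2*erfi(sqrt(42)*y/14)


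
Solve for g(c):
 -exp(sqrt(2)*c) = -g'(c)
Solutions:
 g(c) = C1 + sqrt(2)*exp(sqrt(2)*c)/2


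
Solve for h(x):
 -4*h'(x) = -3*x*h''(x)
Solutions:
 h(x) = C1 + C2*x^(7/3)


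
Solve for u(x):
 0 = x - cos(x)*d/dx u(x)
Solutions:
 u(x) = C1 + Integral(x/cos(x), x)


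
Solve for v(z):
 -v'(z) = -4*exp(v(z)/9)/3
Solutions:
 v(z) = 9*log(-1/(C1 + 4*z)) + 27*log(3)


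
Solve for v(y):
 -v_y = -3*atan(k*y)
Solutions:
 v(y) = C1 + 3*Piecewise((y*atan(k*y) - log(k^2*y^2 + 1)/(2*k), Ne(k, 0)), (0, True))


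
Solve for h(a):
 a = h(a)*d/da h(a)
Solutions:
 h(a) = -sqrt(C1 + a^2)
 h(a) = sqrt(C1 + a^2)


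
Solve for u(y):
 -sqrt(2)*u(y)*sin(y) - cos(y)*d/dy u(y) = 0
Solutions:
 u(y) = C1*cos(y)^(sqrt(2))


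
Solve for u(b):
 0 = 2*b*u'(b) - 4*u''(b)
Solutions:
 u(b) = C1 + C2*erfi(b/2)


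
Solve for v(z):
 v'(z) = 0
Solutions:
 v(z) = C1


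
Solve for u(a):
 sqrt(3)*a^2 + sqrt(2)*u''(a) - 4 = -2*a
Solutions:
 u(a) = C1 + C2*a - sqrt(6)*a^4/24 - sqrt(2)*a^3/6 + sqrt(2)*a^2


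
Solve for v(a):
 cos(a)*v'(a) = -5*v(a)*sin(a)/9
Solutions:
 v(a) = C1*cos(a)^(5/9)


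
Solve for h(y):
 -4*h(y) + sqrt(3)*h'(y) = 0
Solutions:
 h(y) = C1*exp(4*sqrt(3)*y/3)


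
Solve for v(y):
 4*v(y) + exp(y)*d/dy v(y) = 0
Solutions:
 v(y) = C1*exp(4*exp(-y))


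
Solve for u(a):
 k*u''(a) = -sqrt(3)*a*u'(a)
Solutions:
 u(a) = C1 + C2*sqrt(k)*erf(sqrt(2)*3^(1/4)*a*sqrt(1/k)/2)


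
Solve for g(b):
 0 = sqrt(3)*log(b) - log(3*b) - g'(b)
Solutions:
 g(b) = C1 - b*log(b) + sqrt(3)*b*log(b) - sqrt(3)*b - b*log(3) + b


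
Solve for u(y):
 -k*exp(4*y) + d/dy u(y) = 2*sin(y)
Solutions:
 u(y) = C1 + k*exp(4*y)/4 - 2*cos(y)


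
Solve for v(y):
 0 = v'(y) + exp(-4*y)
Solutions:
 v(y) = C1 + exp(-4*y)/4


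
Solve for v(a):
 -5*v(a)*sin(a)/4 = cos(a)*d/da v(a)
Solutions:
 v(a) = C1*cos(a)^(5/4)


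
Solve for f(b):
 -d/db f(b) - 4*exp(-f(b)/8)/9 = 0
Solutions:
 f(b) = 8*log(C1 - b/18)


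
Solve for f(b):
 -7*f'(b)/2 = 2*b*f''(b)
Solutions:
 f(b) = C1 + C2/b^(3/4)


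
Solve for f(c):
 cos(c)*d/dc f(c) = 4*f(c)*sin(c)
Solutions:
 f(c) = C1/cos(c)^4


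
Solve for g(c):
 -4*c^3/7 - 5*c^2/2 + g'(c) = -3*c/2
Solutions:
 g(c) = C1 + c^4/7 + 5*c^3/6 - 3*c^2/4


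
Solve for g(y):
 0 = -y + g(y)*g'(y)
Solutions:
 g(y) = -sqrt(C1 + y^2)
 g(y) = sqrt(C1 + y^2)


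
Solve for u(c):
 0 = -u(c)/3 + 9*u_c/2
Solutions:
 u(c) = C1*exp(2*c/27)


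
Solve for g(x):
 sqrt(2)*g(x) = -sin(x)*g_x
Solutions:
 g(x) = C1*(cos(x) + 1)^(sqrt(2)/2)/(cos(x) - 1)^(sqrt(2)/2)


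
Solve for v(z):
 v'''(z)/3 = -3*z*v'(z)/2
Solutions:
 v(z) = C1 + Integral(C2*airyai(-6^(2/3)*z/2) + C3*airybi(-6^(2/3)*z/2), z)


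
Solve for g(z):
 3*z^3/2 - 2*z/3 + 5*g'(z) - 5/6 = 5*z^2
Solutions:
 g(z) = C1 - 3*z^4/40 + z^3/3 + z^2/15 + z/6


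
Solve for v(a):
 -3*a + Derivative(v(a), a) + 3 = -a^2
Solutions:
 v(a) = C1 - a^3/3 + 3*a^2/2 - 3*a


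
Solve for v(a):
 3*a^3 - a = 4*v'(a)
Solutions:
 v(a) = C1 + 3*a^4/16 - a^2/8


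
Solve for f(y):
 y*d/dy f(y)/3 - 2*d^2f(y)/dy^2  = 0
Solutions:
 f(y) = C1 + C2*erfi(sqrt(3)*y/6)


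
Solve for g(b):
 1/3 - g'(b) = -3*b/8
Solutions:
 g(b) = C1 + 3*b^2/16 + b/3


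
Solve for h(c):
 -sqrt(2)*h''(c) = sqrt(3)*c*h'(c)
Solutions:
 h(c) = C1 + C2*erf(6^(1/4)*c/2)


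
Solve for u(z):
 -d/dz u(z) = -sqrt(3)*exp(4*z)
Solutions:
 u(z) = C1 + sqrt(3)*exp(4*z)/4


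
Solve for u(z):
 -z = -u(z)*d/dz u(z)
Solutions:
 u(z) = -sqrt(C1 + z^2)
 u(z) = sqrt(C1 + z^2)


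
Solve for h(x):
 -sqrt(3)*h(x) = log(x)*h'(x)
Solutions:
 h(x) = C1*exp(-sqrt(3)*li(x))


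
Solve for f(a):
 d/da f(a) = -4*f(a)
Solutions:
 f(a) = C1*exp(-4*a)


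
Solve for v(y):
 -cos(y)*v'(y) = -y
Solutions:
 v(y) = C1 + Integral(y/cos(y), y)


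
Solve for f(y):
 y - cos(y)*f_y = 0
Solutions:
 f(y) = C1 + Integral(y/cos(y), y)


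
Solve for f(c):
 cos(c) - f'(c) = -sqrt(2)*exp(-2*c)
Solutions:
 f(c) = C1 + sin(c) - sqrt(2)*exp(-2*c)/2


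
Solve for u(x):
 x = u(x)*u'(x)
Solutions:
 u(x) = -sqrt(C1 + x^2)
 u(x) = sqrt(C1 + x^2)


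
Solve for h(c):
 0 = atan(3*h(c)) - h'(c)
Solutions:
 Integral(1/atan(3*_y), (_y, h(c))) = C1 + c


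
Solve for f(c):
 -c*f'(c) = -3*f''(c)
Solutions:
 f(c) = C1 + C2*erfi(sqrt(6)*c/6)


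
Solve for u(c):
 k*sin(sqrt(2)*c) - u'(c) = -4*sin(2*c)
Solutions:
 u(c) = C1 - sqrt(2)*k*cos(sqrt(2)*c)/2 - 2*cos(2*c)


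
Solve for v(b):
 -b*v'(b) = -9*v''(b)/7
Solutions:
 v(b) = C1 + C2*erfi(sqrt(14)*b/6)


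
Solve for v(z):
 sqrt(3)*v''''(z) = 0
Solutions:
 v(z) = C1 + C2*z + C3*z^2 + C4*z^3


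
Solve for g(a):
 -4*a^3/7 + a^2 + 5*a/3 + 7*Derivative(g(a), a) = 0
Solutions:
 g(a) = C1 + a^4/49 - a^3/21 - 5*a^2/42


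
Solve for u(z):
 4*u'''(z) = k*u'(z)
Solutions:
 u(z) = C1 + C2*exp(-sqrt(k)*z/2) + C3*exp(sqrt(k)*z/2)


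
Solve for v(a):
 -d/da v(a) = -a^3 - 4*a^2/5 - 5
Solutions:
 v(a) = C1 + a^4/4 + 4*a^3/15 + 5*a


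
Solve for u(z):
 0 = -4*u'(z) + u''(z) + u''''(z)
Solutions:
 u(z) = C1 + C2*exp(z*(-3*(2 + sqrt(327)/9)^(1/3) + (2 + sqrt(327)/9)^(-1/3))/6)*sin(sqrt(3)*z*((2 + sqrt(327)/9)^(-1/3) + 3*(2 + sqrt(327)/9)^(1/3))/6) + C3*exp(z*(-3*(2 + sqrt(327)/9)^(1/3) + (2 + sqrt(327)/9)^(-1/3))/6)*cos(sqrt(3)*z*((2 + sqrt(327)/9)^(-1/3) + 3*(2 + sqrt(327)/9)^(1/3))/6) + C4*exp(z*(-1/(3*(2 + sqrt(327)/9)^(1/3)) + (2 + sqrt(327)/9)^(1/3)))


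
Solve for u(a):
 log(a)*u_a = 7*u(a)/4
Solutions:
 u(a) = C1*exp(7*li(a)/4)


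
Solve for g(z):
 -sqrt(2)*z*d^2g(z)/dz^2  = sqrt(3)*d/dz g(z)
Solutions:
 g(z) = C1 + C2*z^(1 - sqrt(6)/2)


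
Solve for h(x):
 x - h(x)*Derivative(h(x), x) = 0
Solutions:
 h(x) = -sqrt(C1 + x^2)
 h(x) = sqrt(C1 + x^2)


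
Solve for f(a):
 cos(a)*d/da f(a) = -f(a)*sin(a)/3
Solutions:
 f(a) = C1*cos(a)^(1/3)


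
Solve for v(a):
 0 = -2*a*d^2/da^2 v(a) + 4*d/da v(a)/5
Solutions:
 v(a) = C1 + C2*a^(7/5)


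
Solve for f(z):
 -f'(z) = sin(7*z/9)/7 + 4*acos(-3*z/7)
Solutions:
 f(z) = C1 - 4*z*acos(-3*z/7) - 4*sqrt(49 - 9*z^2)/3 + 9*cos(7*z/9)/49


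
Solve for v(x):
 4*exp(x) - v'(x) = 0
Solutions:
 v(x) = C1 + 4*exp(x)


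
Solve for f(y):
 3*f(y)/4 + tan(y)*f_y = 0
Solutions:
 f(y) = C1/sin(y)^(3/4)


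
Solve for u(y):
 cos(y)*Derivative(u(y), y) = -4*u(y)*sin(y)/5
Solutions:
 u(y) = C1*cos(y)^(4/5)


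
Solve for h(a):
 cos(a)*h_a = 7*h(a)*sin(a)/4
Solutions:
 h(a) = C1/cos(a)^(7/4)


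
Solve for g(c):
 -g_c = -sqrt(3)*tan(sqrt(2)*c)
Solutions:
 g(c) = C1 - sqrt(6)*log(cos(sqrt(2)*c))/2


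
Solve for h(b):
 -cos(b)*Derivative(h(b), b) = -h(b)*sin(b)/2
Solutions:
 h(b) = C1/sqrt(cos(b))


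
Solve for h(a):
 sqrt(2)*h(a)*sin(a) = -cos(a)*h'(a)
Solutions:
 h(a) = C1*cos(a)^(sqrt(2))


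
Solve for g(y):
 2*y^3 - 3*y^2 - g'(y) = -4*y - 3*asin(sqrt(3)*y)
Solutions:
 g(y) = C1 + y^4/2 - y^3 + 2*y^2 + 3*y*asin(sqrt(3)*y) + sqrt(3)*sqrt(1 - 3*y^2)


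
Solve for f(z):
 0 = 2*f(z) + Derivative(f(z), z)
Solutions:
 f(z) = C1*exp(-2*z)


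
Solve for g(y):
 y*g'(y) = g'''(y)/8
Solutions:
 g(y) = C1 + Integral(C2*airyai(2*y) + C3*airybi(2*y), y)


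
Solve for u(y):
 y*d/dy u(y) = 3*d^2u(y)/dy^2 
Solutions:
 u(y) = C1 + C2*erfi(sqrt(6)*y/6)


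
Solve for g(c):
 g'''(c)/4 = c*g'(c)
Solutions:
 g(c) = C1 + Integral(C2*airyai(2^(2/3)*c) + C3*airybi(2^(2/3)*c), c)


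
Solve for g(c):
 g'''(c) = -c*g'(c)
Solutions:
 g(c) = C1 + Integral(C2*airyai(-c) + C3*airybi(-c), c)


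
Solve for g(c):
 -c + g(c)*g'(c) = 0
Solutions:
 g(c) = -sqrt(C1 + c^2)
 g(c) = sqrt(C1 + c^2)


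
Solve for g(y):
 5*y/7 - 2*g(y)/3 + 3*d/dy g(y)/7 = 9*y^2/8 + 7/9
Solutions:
 g(y) = C1*exp(14*y/9) - 27*y^2/16 - 123*y/112 - 8809/4704


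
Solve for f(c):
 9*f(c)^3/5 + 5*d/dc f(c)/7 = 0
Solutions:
 f(c) = -5*sqrt(2)*sqrt(-1/(C1 - 63*c))/2
 f(c) = 5*sqrt(2)*sqrt(-1/(C1 - 63*c))/2


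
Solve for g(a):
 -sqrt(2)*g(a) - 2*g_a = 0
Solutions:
 g(a) = C1*exp(-sqrt(2)*a/2)


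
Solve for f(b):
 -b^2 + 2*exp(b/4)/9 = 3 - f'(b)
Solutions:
 f(b) = C1 + b^3/3 + 3*b - 8*exp(b/4)/9


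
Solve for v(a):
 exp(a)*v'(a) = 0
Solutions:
 v(a) = C1


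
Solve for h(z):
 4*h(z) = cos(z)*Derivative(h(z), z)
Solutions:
 h(z) = C1*(sin(z)^2 + 2*sin(z) + 1)/(sin(z)^2 - 2*sin(z) + 1)


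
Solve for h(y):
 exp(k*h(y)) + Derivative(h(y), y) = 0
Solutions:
 h(y) = Piecewise((log(1/(C1*k + k*y))/k, Ne(k, 0)), (nan, True))
 h(y) = Piecewise((C1 - y, Eq(k, 0)), (nan, True))


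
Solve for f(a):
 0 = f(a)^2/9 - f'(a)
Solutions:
 f(a) = -9/(C1 + a)


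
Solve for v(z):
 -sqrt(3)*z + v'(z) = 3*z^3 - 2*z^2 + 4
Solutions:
 v(z) = C1 + 3*z^4/4 - 2*z^3/3 + sqrt(3)*z^2/2 + 4*z


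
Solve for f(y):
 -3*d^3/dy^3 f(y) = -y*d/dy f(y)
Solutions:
 f(y) = C1 + Integral(C2*airyai(3^(2/3)*y/3) + C3*airybi(3^(2/3)*y/3), y)


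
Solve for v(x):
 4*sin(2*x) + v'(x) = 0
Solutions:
 v(x) = C1 + 2*cos(2*x)


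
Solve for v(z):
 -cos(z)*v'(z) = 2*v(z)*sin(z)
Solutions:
 v(z) = C1*cos(z)^2


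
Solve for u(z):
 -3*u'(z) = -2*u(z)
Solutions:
 u(z) = C1*exp(2*z/3)


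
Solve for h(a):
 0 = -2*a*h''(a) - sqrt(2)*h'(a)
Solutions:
 h(a) = C1 + C2*a^(1 - sqrt(2)/2)


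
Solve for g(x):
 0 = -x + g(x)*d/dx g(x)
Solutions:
 g(x) = -sqrt(C1 + x^2)
 g(x) = sqrt(C1 + x^2)


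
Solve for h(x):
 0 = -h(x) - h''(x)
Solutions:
 h(x) = C1*sin(x) + C2*cos(x)


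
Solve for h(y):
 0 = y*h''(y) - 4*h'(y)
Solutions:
 h(y) = C1 + C2*y^5


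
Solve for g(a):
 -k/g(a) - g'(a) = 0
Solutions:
 g(a) = -sqrt(C1 - 2*a*k)
 g(a) = sqrt(C1 - 2*a*k)


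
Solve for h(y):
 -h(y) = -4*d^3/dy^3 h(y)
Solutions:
 h(y) = C3*exp(2^(1/3)*y/2) + (C1*sin(2^(1/3)*sqrt(3)*y/4) + C2*cos(2^(1/3)*sqrt(3)*y/4))*exp(-2^(1/3)*y/4)


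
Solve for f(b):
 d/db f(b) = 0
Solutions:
 f(b) = C1


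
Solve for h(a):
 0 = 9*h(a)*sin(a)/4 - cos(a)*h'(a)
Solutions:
 h(a) = C1/cos(a)^(9/4)


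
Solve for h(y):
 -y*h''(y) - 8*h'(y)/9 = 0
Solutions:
 h(y) = C1 + C2*y^(1/9)


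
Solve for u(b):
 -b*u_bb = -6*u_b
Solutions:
 u(b) = C1 + C2*b^7


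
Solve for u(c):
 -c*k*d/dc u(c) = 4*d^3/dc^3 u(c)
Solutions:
 u(c) = C1 + Integral(C2*airyai(2^(1/3)*c*(-k)^(1/3)/2) + C3*airybi(2^(1/3)*c*(-k)^(1/3)/2), c)


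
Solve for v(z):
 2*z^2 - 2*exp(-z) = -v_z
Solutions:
 v(z) = C1 - 2*z^3/3 - 2*exp(-z)


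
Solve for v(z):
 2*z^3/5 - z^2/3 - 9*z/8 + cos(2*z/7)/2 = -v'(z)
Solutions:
 v(z) = C1 - z^4/10 + z^3/9 + 9*z^2/16 - 7*sin(2*z/7)/4


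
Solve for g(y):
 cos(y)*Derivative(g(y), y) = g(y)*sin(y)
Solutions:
 g(y) = C1/cos(y)


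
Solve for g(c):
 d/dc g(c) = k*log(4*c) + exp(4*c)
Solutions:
 g(c) = C1 + c*k*log(c) + c*k*(-1 + 2*log(2)) + exp(4*c)/4


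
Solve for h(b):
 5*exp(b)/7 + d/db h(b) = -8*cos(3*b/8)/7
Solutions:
 h(b) = C1 - 5*exp(b)/7 - 64*sin(3*b/8)/21


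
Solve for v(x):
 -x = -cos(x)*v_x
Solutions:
 v(x) = C1 + Integral(x/cos(x), x)


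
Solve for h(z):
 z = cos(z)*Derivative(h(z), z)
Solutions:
 h(z) = C1 + Integral(z/cos(z), z)


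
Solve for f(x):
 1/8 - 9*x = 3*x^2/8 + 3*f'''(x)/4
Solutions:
 f(x) = C1 + C2*x + C3*x^2 - x^5/120 - x^4/2 + x^3/36


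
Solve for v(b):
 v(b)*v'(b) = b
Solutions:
 v(b) = -sqrt(C1 + b^2)
 v(b) = sqrt(C1 + b^2)


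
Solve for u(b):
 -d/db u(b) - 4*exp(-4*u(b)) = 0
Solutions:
 u(b) = log(-I*(C1 - 16*b)^(1/4))
 u(b) = log(I*(C1 - 16*b)^(1/4))
 u(b) = log(-(C1 - 16*b)^(1/4))
 u(b) = log(C1 - 16*b)/4


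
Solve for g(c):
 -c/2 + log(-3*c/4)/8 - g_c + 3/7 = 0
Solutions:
 g(c) = C1 - c^2/4 + c*log(-c)/8 + c*(-14*log(2) + 7*log(3) + 17)/56


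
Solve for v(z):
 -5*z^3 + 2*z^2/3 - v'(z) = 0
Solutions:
 v(z) = C1 - 5*z^4/4 + 2*z^3/9


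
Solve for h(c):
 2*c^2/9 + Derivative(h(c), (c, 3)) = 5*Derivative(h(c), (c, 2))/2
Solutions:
 h(c) = C1 + C2*c + C3*exp(5*c/2) + c^4/135 + 8*c^3/675 + 16*c^2/1125


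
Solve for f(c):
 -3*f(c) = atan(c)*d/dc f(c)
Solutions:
 f(c) = C1*exp(-3*Integral(1/atan(c), c))


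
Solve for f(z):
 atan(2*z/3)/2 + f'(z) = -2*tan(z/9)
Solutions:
 f(z) = C1 - z*atan(2*z/3)/2 + 3*log(4*z^2 + 9)/8 + 18*log(cos(z/9))


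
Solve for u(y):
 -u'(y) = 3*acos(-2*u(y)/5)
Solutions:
 Integral(1/acos(-2*_y/5), (_y, u(y))) = C1 - 3*y


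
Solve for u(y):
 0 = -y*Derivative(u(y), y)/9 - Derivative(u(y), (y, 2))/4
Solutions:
 u(y) = C1 + C2*erf(sqrt(2)*y/3)


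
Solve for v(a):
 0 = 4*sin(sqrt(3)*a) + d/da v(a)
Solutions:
 v(a) = C1 + 4*sqrt(3)*cos(sqrt(3)*a)/3


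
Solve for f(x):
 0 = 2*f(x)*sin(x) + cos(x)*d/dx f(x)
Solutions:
 f(x) = C1*cos(x)^2


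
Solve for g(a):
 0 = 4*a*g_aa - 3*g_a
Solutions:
 g(a) = C1 + C2*a^(7/4)


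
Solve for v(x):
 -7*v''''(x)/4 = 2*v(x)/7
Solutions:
 v(x) = (C1*sin(2^(1/4)*sqrt(7)*x/7) + C2*cos(2^(1/4)*sqrt(7)*x/7))*exp(-2^(1/4)*sqrt(7)*x/7) + (C3*sin(2^(1/4)*sqrt(7)*x/7) + C4*cos(2^(1/4)*sqrt(7)*x/7))*exp(2^(1/4)*sqrt(7)*x/7)


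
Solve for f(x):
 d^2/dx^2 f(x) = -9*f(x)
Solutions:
 f(x) = C1*sin(3*x) + C2*cos(3*x)


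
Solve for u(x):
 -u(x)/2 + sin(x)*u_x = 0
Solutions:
 u(x) = C1*(cos(x) - 1)^(1/4)/(cos(x) + 1)^(1/4)


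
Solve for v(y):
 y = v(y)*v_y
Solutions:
 v(y) = -sqrt(C1 + y^2)
 v(y) = sqrt(C1 + y^2)


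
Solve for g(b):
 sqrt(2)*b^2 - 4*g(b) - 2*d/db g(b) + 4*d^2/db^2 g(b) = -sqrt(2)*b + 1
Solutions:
 g(b) = C1*exp(b*(1 - sqrt(17))/4) + C2*exp(b*(1 + sqrt(17))/4) + sqrt(2)*b^2/4 - 1/4 + sqrt(2)/2


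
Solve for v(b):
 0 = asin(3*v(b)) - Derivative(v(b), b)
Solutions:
 Integral(1/asin(3*_y), (_y, v(b))) = C1 + b


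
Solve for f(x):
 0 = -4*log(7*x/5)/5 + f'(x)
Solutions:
 f(x) = C1 + 4*x*log(x)/5 - 4*x*log(5)/5 - 4*x/5 + 4*x*log(7)/5


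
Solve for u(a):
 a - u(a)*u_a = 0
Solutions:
 u(a) = -sqrt(C1 + a^2)
 u(a) = sqrt(C1 + a^2)


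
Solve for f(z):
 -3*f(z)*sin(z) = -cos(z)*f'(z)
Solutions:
 f(z) = C1/cos(z)^3


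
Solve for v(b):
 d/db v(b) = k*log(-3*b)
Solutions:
 v(b) = C1 + b*k*log(-b) + b*k*(-1 + log(3))


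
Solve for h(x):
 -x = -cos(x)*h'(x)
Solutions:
 h(x) = C1 + Integral(x/cos(x), x)


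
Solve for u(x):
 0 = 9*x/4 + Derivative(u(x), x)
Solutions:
 u(x) = C1 - 9*x^2/8


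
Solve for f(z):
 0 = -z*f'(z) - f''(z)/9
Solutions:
 f(z) = C1 + C2*erf(3*sqrt(2)*z/2)


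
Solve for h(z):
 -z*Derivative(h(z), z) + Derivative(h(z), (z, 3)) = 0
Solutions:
 h(z) = C1 + Integral(C2*airyai(z) + C3*airybi(z), z)


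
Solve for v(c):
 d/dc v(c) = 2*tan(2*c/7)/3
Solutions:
 v(c) = C1 - 7*log(cos(2*c/7))/3


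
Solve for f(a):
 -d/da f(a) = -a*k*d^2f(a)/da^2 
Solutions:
 f(a) = C1 + a^(((re(k) + 1)*re(k) + im(k)^2)/(re(k)^2 + im(k)^2))*(C2*sin(log(a)*Abs(im(k))/(re(k)^2 + im(k)^2)) + C3*cos(log(a)*im(k)/(re(k)^2 + im(k)^2)))


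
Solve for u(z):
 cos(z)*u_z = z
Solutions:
 u(z) = C1 + Integral(z/cos(z), z)


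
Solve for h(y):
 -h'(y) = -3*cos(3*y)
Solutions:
 h(y) = C1 + sin(3*y)


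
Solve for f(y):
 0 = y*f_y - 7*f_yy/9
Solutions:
 f(y) = C1 + C2*erfi(3*sqrt(14)*y/14)


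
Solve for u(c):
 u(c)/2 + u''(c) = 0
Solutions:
 u(c) = C1*sin(sqrt(2)*c/2) + C2*cos(sqrt(2)*c/2)


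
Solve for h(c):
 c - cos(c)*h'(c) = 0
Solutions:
 h(c) = C1 + Integral(c/cos(c), c)


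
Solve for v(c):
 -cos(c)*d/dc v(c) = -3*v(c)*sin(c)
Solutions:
 v(c) = C1/cos(c)^3


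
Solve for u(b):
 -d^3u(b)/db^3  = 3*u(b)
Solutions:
 u(b) = C3*exp(-3^(1/3)*b) + (C1*sin(3^(5/6)*b/2) + C2*cos(3^(5/6)*b/2))*exp(3^(1/3)*b/2)


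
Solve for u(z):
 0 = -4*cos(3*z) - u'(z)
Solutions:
 u(z) = C1 - 4*sin(3*z)/3


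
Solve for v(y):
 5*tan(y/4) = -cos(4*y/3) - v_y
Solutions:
 v(y) = C1 + 20*log(cos(y/4)) - 3*sin(4*y/3)/4


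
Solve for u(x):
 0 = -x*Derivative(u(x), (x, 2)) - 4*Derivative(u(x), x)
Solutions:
 u(x) = C1 + C2/x^3


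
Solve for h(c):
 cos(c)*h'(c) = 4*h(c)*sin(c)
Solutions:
 h(c) = C1/cos(c)^4


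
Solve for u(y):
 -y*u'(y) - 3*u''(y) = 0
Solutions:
 u(y) = C1 + C2*erf(sqrt(6)*y/6)


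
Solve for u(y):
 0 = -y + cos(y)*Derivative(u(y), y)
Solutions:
 u(y) = C1 + Integral(y/cos(y), y)


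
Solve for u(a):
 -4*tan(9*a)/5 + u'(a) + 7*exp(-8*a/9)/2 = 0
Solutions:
 u(a) = C1 + 2*log(tan(9*a)^2 + 1)/45 + 63*exp(-8*a/9)/16


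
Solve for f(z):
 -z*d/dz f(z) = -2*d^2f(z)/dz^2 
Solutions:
 f(z) = C1 + C2*erfi(z/2)


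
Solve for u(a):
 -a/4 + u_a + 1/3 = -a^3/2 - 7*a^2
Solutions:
 u(a) = C1 - a^4/8 - 7*a^3/3 + a^2/8 - a/3


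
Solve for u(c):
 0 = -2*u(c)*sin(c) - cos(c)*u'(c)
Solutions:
 u(c) = C1*cos(c)^2


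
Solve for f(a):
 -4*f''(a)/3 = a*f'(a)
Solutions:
 f(a) = C1 + C2*erf(sqrt(6)*a/4)


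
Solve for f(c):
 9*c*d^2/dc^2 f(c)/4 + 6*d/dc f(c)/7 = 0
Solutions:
 f(c) = C1 + C2*c^(13/21)


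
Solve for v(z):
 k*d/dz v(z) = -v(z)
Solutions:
 v(z) = C1*exp(-z/k)


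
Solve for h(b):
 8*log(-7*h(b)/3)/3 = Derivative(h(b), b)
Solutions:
 -3*Integral(1/(log(-_y) - log(3) + log(7)), (_y, h(b)))/8 = C1 - b


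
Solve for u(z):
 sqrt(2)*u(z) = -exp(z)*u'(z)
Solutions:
 u(z) = C1*exp(sqrt(2)*exp(-z))


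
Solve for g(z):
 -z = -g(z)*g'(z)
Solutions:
 g(z) = -sqrt(C1 + z^2)
 g(z) = sqrt(C1 + z^2)


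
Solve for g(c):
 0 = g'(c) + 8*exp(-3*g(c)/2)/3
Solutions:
 g(c) = 2*log(C1 - 4*c)/3
 g(c) = 2*log((-1 - sqrt(3)*I)*(C1 - 4*c)^(1/3)/2)
 g(c) = 2*log((-1 + sqrt(3)*I)*(C1 - 4*c)^(1/3)/2)


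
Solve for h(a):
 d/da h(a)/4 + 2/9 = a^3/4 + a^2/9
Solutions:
 h(a) = C1 + a^4/4 + 4*a^3/27 - 8*a/9


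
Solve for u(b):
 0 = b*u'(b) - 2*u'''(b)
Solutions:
 u(b) = C1 + Integral(C2*airyai(2^(2/3)*b/2) + C3*airybi(2^(2/3)*b/2), b)


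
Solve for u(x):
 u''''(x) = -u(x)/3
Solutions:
 u(x) = (C1*sin(sqrt(2)*3^(3/4)*x/6) + C2*cos(sqrt(2)*3^(3/4)*x/6))*exp(-sqrt(2)*3^(3/4)*x/6) + (C3*sin(sqrt(2)*3^(3/4)*x/6) + C4*cos(sqrt(2)*3^(3/4)*x/6))*exp(sqrt(2)*3^(3/4)*x/6)


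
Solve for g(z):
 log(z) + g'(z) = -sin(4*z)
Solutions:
 g(z) = C1 - z*log(z) + z + cos(4*z)/4


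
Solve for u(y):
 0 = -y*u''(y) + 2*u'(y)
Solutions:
 u(y) = C1 + C2*y^3


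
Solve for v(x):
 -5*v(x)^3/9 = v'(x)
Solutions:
 v(x) = -3*sqrt(2)*sqrt(-1/(C1 - 5*x))/2
 v(x) = 3*sqrt(2)*sqrt(-1/(C1 - 5*x))/2


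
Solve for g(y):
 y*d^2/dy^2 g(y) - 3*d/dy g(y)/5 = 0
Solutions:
 g(y) = C1 + C2*y^(8/5)


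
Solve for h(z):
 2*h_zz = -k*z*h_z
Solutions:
 h(z) = Piecewise((-sqrt(pi)*C1*erf(sqrt(k)*z/2)/sqrt(k) - C2, (k > 0) | (k < 0)), (-C1*z - C2, True))


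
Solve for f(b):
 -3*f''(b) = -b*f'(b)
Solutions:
 f(b) = C1 + C2*erfi(sqrt(6)*b/6)


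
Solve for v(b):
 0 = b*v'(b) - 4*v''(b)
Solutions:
 v(b) = C1 + C2*erfi(sqrt(2)*b/4)


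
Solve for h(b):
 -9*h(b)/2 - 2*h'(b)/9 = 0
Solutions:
 h(b) = C1*exp(-81*b/4)


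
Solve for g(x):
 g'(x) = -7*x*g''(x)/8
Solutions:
 g(x) = C1 + C2/x^(1/7)


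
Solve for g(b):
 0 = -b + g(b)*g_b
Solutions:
 g(b) = -sqrt(C1 + b^2)
 g(b) = sqrt(C1 + b^2)


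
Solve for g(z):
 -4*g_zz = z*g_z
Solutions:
 g(z) = C1 + C2*erf(sqrt(2)*z/4)


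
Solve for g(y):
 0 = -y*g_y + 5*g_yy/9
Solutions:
 g(y) = C1 + C2*erfi(3*sqrt(10)*y/10)


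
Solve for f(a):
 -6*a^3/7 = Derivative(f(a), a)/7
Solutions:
 f(a) = C1 - 3*a^4/2


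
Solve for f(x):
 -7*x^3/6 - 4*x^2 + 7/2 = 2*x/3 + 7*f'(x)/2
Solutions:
 f(x) = C1 - x^4/12 - 8*x^3/21 - 2*x^2/21 + x


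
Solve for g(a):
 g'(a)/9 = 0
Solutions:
 g(a) = C1


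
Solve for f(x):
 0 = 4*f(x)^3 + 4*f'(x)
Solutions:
 f(x) = -sqrt(2)*sqrt(-1/(C1 - x))/2
 f(x) = sqrt(2)*sqrt(-1/(C1 - x))/2


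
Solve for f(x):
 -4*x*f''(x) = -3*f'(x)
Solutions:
 f(x) = C1 + C2*x^(7/4)


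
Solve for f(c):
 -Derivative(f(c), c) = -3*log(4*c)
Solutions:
 f(c) = C1 + 3*c*log(c) - 3*c + c*log(64)


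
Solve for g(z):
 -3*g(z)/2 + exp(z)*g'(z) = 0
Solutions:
 g(z) = C1*exp(-3*exp(-z)/2)


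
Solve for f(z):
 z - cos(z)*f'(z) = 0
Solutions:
 f(z) = C1 + Integral(z/cos(z), z)


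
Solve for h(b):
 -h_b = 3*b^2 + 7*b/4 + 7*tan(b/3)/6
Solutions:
 h(b) = C1 - b^3 - 7*b^2/8 + 7*log(cos(b/3))/2


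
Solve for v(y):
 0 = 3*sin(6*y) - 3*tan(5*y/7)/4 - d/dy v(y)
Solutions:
 v(y) = C1 + 21*log(cos(5*y/7))/20 - cos(6*y)/2


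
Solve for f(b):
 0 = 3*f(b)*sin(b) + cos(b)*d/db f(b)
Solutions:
 f(b) = C1*cos(b)^3


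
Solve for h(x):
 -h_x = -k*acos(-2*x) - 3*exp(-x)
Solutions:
 h(x) = C1 + k*x*acos(-2*x) + k*sqrt(1 - 4*x^2)/2 - 3*exp(-x)


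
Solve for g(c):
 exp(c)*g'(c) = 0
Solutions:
 g(c) = C1


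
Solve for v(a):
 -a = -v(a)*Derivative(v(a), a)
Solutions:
 v(a) = -sqrt(C1 + a^2)
 v(a) = sqrt(C1 + a^2)


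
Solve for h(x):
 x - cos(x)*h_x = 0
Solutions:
 h(x) = C1 + Integral(x/cos(x), x)


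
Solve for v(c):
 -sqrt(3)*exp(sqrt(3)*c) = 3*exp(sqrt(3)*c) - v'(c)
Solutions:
 v(c) = C1 + exp(sqrt(3)*c) + sqrt(3)*exp(sqrt(3)*c)


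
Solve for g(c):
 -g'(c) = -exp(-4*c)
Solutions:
 g(c) = C1 - exp(-4*c)/4


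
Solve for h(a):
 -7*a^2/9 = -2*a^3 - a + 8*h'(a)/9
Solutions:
 h(a) = C1 + 9*a^4/16 - 7*a^3/24 + 9*a^2/16


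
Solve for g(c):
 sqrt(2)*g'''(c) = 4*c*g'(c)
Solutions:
 g(c) = C1 + Integral(C2*airyai(sqrt(2)*c) + C3*airybi(sqrt(2)*c), c)


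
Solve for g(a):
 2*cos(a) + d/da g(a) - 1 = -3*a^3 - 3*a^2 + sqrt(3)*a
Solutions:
 g(a) = C1 - 3*a^4/4 - a^3 + sqrt(3)*a^2/2 + a - 2*sin(a)


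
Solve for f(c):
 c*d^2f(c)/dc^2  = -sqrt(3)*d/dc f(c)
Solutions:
 f(c) = C1 + C2*c^(1 - sqrt(3))


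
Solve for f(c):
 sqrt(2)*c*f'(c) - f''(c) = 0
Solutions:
 f(c) = C1 + C2*erfi(2^(3/4)*c/2)


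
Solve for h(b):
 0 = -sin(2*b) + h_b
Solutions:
 h(b) = C1 - cos(2*b)/2


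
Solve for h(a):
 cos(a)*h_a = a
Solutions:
 h(a) = C1 + Integral(a/cos(a), a)


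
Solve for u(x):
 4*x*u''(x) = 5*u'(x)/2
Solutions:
 u(x) = C1 + C2*x^(13/8)


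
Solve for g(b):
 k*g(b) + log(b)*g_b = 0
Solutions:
 g(b) = C1*exp(-k*li(b))


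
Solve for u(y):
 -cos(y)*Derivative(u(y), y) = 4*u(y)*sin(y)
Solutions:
 u(y) = C1*cos(y)^4


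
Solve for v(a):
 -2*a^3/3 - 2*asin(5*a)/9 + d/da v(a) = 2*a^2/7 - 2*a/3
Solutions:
 v(a) = C1 + a^4/6 + 2*a^3/21 - a^2/3 + 2*a*asin(5*a)/9 + 2*sqrt(1 - 25*a^2)/45


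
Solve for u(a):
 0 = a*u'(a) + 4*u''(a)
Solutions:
 u(a) = C1 + C2*erf(sqrt(2)*a/4)


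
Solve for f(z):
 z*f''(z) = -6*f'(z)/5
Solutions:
 f(z) = C1 + C2/z^(1/5)


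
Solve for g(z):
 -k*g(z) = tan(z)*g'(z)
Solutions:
 g(z) = C1*exp(-k*log(sin(z)))


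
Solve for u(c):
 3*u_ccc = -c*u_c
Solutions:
 u(c) = C1 + Integral(C2*airyai(-3^(2/3)*c/3) + C3*airybi(-3^(2/3)*c/3), c)


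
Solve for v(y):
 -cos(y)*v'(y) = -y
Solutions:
 v(y) = C1 + Integral(y/cos(y), y)


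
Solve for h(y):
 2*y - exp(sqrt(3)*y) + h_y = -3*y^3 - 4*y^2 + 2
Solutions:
 h(y) = C1 - 3*y^4/4 - 4*y^3/3 - y^2 + 2*y + sqrt(3)*exp(sqrt(3)*y)/3


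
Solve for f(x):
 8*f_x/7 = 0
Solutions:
 f(x) = C1


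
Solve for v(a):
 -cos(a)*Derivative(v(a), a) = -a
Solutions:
 v(a) = C1 + Integral(a/cos(a), a)


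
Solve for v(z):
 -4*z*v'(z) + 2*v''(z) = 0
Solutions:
 v(z) = C1 + C2*erfi(z)


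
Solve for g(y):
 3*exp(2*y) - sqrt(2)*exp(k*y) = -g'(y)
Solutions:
 g(y) = C1 - 3*exp(2*y)/2 + sqrt(2)*exp(k*y)/k


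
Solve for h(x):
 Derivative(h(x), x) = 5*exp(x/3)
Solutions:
 h(x) = C1 + 15*exp(x/3)


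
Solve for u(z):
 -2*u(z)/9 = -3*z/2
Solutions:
 u(z) = 27*z/4


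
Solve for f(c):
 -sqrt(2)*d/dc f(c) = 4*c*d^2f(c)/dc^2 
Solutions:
 f(c) = C1 + C2*c^(1 - sqrt(2)/4)


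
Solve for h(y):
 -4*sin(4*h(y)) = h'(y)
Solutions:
 h(y) = -acos((-C1 - exp(32*y))/(C1 - exp(32*y)))/4 + pi/2
 h(y) = acos((-C1 - exp(32*y))/(C1 - exp(32*y)))/4


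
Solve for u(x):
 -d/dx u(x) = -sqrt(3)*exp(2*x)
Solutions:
 u(x) = C1 + sqrt(3)*exp(2*x)/2


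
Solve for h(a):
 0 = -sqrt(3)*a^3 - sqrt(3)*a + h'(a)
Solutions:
 h(a) = C1 + sqrt(3)*a^4/4 + sqrt(3)*a^2/2


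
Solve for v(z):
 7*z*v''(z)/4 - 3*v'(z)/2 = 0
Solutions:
 v(z) = C1 + C2*z^(13/7)


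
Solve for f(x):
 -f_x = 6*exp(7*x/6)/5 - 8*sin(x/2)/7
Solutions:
 f(x) = C1 - 36*exp(7*x/6)/35 - 16*cos(x/2)/7


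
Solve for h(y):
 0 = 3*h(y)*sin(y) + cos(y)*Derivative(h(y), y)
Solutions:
 h(y) = C1*cos(y)^3


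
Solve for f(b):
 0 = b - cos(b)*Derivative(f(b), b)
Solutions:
 f(b) = C1 + Integral(b/cos(b), b)


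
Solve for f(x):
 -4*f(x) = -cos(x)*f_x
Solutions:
 f(x) = C1*(sin(x)^2 + 2*sin(x) + 1)/(sin(x)^2 - 2*sin(x) + 1)


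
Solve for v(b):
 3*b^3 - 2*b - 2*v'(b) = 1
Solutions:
 v(b) = C1 + 3*b^4/8 - b^2/2 - b/2


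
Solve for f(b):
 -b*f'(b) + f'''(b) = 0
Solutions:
 f(b) = C1 + Integral(C2*airyai(b) + C3*airybi(b), b)


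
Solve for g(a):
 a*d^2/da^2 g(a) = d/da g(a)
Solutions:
 g(a) = C1 + C2*a^2


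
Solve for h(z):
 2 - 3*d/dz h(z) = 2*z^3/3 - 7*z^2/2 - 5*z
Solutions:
 h(z) = C1 - z^4/18 + 7*z^3/18 + 5*z^2/6 + 2*z/3


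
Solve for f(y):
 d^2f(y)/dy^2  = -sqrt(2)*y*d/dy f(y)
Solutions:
 f(y) = C1 + C2*erf(2^(3/4)*y/2)


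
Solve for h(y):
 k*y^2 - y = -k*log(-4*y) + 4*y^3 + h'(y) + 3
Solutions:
 h(y) = C1 + k*y^3/3 + k*y*log(-y) - y^4 - y^2/2 + y*(-k + 2*k*log(2) - 3)


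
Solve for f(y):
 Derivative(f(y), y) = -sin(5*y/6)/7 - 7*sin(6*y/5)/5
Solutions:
 f(y) = C1 + 6*cos(5*y/6)/35 + 7*cos(6*y/5)/6


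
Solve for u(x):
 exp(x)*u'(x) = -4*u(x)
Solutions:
 u(x) = C1*exp(4*exp(-x))


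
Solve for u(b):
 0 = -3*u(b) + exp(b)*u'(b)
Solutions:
 u(b) = C1*exp(-3*exp(-b))


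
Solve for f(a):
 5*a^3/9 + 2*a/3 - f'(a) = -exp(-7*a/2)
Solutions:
 f(a) = C1 + 5*a^4/36 + a^2/3 - 2*exp(-7*a/2)/7


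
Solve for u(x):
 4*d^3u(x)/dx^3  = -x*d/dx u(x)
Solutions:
 u(x) = C1 + Integral(C2*airyai(-2^(1/3)*x/2) + C3*airybi(-2^(1/3)*x/2), x)


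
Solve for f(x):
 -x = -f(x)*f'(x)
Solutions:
 f(x) = -sqrt(C1 + x^2)
 f(x) = sqrt(C1 + x^2)


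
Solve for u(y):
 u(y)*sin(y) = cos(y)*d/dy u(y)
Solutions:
 u(y) = C1/cos(y)


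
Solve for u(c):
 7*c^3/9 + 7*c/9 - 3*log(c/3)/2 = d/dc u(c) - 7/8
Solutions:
 u(c) = C1 + 7*c^4/36 + 7*c^2/18 - 3*c*log(c)/2 + 3*c*log(3)/2 + 19*c/8
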